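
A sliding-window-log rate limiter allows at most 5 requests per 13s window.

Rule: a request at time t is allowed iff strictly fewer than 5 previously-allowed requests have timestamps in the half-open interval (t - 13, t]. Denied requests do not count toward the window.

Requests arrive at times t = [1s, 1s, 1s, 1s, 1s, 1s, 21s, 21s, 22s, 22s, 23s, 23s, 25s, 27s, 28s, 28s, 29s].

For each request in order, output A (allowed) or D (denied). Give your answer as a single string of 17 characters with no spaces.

Answer: AAAAADAAAAADDDDDD

Derivation:
Tracking allowed requests in the window:
  req#1 t=1s: ALLOW
  req#2 t=1s: ALLOW
  req#3 t=1s: ALLOW
  req#4 t=1s: ALLOW
  req#5 t=1s: ALLOW
  req#6 t=1s: DENY
  req#7 t=21s: ALLOW
  req#8 t=21s: ALLOW
  req#9 t=22s: ALLOW
  req#10 t=22s: ALLOW
  req#11 t=23s: ALLOW
  req#12 t=23s: DENY
  req#13 t=25s: DENY
  req#14 t=27s: DENY
  req#15 t=28s: DENY
  req#16 t=28s: DENY
  req#17 t=29s: DENY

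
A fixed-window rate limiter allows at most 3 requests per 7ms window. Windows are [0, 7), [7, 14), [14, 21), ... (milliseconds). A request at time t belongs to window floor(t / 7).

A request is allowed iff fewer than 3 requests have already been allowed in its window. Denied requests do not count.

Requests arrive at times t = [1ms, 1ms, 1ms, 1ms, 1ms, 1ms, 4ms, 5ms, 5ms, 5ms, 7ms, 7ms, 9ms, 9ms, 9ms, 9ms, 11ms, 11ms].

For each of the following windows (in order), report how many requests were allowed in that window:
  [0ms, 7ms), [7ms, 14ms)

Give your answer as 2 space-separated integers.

Answer: 3 3

Derivation:
Processing requests:
  req#1 t=1ms (window 0): ALLOW
  req#2 t=1ms (window 0): ALLOW
  req#3 t=1ms (window 0): ALLOW
  req#4 t=1ms (window 0): DENY
  req#5 t=1ms (window 0): DENY
  req#6 t=1ms (window 0): DENY
  req#7 t=4ms (window 0): DENY
  req#8 t=5ms (window 0): DENY
  req#9 t=5ms (window 0): DENY
  req#10 t=5ms (window 0): DENY
  req#11 t=7ms (window 1): ALLOW
  req#12 t=7ms (window 1): ALLOW
  req#13 t=9ms (window 1): ALLOW
  req#14 t=9ms (window 1): DENY
  req#15 t=9ms (window 1): DENY
  req#16 t=9ms (window 1): DENY
  req#17 t=11ms (window 1): DENY
  req#18 t=11ms (window 1): DENY

Allowed counts by window: 3 3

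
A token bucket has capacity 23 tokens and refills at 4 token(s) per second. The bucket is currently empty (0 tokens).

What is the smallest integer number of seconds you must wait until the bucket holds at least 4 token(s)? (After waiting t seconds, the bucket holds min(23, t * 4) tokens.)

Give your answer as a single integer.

Need t * 4 >= 4, so t >= 4/4.
Smallest integer t = ceil(4/4) = 1.

Answer: 1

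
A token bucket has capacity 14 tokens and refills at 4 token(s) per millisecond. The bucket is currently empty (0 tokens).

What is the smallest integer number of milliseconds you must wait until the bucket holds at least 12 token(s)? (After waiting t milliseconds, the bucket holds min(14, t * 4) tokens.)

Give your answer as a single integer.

Answer: 3

Derivation:
Need t * 4 >= 12, so t >= 12/4.
Smallest integer t = ceil(12/4) = 3.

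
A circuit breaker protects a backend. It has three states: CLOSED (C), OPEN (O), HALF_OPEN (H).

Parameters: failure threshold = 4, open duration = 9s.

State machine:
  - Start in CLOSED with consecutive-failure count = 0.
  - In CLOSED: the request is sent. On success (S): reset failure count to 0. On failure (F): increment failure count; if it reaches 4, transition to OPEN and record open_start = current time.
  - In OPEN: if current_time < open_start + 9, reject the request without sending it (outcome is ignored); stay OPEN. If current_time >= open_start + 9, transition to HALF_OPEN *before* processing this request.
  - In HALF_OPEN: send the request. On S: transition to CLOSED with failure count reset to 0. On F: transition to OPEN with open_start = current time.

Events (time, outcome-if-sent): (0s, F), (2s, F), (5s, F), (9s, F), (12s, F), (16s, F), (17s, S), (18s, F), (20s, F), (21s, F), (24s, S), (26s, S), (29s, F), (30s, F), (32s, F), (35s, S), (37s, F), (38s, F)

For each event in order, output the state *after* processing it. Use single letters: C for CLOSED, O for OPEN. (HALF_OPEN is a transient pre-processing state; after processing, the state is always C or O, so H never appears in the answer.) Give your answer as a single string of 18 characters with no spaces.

Answer: CCCOOOOOOOOOOOOOOO

Derivation:
State after each event:
  event#1 t=0s outcome=F: state=CLOSED
  event#2 t=2s outcome=F: state=CLOSED
  event#3 t=5s outcome=F: state=CLOSED
  event#4 t=9s outcome=F: state=OPEN
  event#5 t=12s outcome=F: state=OPEN
  event#6 t=16s outcome=F: state=OPEN
  event#7 t=17s outcome=S: state=OPEN
  event#8 t=18s outcome=F: state=OPEN
  event#9 t=20s outcome=F: state=OPEN
  event#10 t=21s outcome=F: state=OPEN
  event#11 t=24s outcome=S: state=OPEN
  event#12 t=26s outcome=S: state=OPEN
  event#13 t=29s outcome=F: state=OPEN
  event#14 t=30s outcome=F: state=OPEN
  event#15 t=32s outcome=F: state=OPEN
  event#16 t=35s outcome=S: state=OPEN
  event#17 t=37s outcome=F: state=OPEN
  event#18 t=38s outcome=F: state=OPEN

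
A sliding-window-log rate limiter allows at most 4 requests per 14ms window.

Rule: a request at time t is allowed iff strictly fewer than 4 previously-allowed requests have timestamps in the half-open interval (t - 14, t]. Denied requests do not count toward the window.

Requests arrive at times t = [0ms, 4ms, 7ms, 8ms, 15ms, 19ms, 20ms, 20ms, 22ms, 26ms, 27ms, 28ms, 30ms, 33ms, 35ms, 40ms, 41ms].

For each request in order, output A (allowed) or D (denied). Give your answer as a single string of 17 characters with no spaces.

Answer: AAAAAADDAADDAADAA

Derivation:
Tracking allowed requests in the window:
  req#1 t=0ms: ALLOW
  req#2 t=4ms: ALLOW
  req#3 t=7ms: ALLOW
  req#4 t=8ms: ALLOW
  req#5 t=15ms: ALLOW
  req#6 t=19ms: ALLOW
  req#7 t=20ms: DENY
  req#8 t=20ms: DENY
  req#9 t=22ms: ALLOW
  req#10 t=26ms: ALLOW
  req#11 t=27ms: DENY
  req#12 t=28ms: DENY
  req#13 t=30ms: ALLOW
  req#14 t=33ms: ALLOW
  req#15 t=35ms: DENY
  req#16 t=40ms: ALLOW
  req#17 t=41ms: ALLOW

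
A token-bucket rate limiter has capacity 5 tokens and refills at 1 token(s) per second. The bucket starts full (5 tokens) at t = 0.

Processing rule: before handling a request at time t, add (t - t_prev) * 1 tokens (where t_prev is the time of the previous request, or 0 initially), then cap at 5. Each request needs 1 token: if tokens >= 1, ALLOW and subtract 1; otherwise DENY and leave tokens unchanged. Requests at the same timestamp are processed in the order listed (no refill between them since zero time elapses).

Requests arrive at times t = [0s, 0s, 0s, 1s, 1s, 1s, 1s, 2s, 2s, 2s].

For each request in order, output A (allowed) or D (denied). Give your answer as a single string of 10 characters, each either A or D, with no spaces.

Simulating step by step:
  req#1 t=0s: ALLOW
  req#2 t=0s: ALLOW
  req#3 t=0s: ALLOW
  req#4 t=1s: ALLOW
  req#5 t=1s: ALLOW
  req#6 t=1s: ALLOW
  req#7 t=1s: DENY
  req#8 t=2s: ALLOW
  req#9 t=2s: DENY
  req#10 t=2s: DENY

Answer: AAAAAADADD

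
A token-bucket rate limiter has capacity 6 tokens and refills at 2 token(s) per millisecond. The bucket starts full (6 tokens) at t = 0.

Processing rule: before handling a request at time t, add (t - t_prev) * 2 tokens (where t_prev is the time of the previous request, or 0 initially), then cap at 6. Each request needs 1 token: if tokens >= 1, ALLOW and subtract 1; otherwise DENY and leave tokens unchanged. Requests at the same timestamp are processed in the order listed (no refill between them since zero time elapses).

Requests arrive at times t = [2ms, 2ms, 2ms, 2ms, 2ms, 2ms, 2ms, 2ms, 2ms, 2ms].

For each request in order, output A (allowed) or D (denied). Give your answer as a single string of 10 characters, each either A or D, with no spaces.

Simulating step by step:
  req#1 t=2ms: ALLOW
  req#2 t=2ms: ALLOW
  req#3 t=2ms: ALLOW
  req#4 t=2ms: ALLOW
  req#5 t=2ms: ALLOW
  req#6 t=2ms: ALLOW
  req#7 t=2ms: DENY
  req#8 t=2ms: DENY
  req#9 t=2ms: DENY
  req#10 t=2ms: DENY

Answer: AAAAAADDDD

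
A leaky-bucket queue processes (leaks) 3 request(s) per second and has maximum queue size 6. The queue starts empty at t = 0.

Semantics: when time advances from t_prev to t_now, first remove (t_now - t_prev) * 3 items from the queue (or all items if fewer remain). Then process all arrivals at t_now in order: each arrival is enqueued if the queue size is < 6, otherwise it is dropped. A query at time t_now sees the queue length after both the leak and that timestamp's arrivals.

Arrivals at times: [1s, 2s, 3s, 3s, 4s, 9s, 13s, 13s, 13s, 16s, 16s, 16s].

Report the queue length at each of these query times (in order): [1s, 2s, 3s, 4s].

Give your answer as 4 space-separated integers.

Queue lengths at query times:
  query t=1s: backlog = 1
  query t=2s: backlog = 1
  query t=3s: backlog = 2
  query t=4s: backlog = 1

Answer: 1 1 2 1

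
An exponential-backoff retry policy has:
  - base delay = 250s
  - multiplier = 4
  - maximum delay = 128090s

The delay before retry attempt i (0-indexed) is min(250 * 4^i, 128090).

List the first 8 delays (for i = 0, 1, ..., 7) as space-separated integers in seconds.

Answer: 250 1000 4000 16000 64000 128090 128090 128090

Derivation:
Computing each delay:
  i=0: min(250*4^0, 128090) = 250
  i=1: min(250*4^1, 128090) = 1000
  i=2: min(250*4^2, 128090) = 4000
  i=3: min(250*4^3, 128090) = 16000
  i=4: min(250*4^4, 128090) = 64000
  i=5: min(250*4^5, 128090) = 128090
  i=6: min(250*4^6, 128090) = 128090
  i=7: min(250*4^7, 128090) = 128090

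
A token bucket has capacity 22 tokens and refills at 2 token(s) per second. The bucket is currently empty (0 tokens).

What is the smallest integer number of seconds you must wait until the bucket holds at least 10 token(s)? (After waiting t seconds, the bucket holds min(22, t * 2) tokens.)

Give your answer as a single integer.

Need t * 2 >= 10, so t >= 10/2.
Smallest integer t = ceil(10/2) = 5.

Answer: 5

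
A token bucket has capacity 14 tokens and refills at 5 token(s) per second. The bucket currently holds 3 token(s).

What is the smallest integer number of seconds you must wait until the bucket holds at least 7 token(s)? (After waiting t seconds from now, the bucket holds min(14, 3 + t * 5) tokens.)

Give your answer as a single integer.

Answer: 1

Derivation:
Need 3 + t * 5 >= 7, so t >= 4/5.
Smallest integer t = ceil(4/5) = 1.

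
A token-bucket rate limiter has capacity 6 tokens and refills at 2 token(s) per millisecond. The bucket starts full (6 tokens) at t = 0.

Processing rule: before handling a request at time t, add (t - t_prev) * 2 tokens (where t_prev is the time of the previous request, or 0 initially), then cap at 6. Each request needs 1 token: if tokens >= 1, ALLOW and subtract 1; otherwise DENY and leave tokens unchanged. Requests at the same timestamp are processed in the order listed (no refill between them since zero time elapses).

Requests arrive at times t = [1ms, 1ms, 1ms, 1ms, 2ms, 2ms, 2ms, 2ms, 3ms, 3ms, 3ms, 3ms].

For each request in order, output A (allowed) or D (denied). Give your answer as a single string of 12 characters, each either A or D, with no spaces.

Simulating step by step:
  req#1 t=1ms: ALLOW
  req#2 t=1ms: ALLOW
  req#3 t=1ms: ALLOW
  req#4 t=1ms: ALLOW
  req#5 t=2ms: ALLOW
  req#6 t=2ms: ALLOW
  req#7 t=2ms: ALLOW
  req#8 t=2ms: ALLOW
  req#9 t=3ms: ALLOW
  req#10 t=3ms: ALLOW
  req#11 t=3ms: DENY
  req#12 t=3ms: DENY

Answer: AAAAAAAAAADD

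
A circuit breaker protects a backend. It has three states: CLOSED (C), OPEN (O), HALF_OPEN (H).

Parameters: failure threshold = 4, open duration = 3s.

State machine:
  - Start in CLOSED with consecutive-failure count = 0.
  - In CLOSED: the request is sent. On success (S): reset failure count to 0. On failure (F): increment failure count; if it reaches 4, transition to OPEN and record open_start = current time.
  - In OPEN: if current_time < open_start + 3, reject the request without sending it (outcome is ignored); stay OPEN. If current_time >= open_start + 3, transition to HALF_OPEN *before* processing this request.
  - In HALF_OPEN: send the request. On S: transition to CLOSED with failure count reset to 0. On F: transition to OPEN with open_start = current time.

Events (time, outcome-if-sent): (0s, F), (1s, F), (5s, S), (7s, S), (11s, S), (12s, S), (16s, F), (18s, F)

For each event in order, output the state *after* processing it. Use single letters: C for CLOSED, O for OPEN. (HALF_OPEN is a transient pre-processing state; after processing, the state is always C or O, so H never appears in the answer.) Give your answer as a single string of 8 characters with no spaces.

State after each event:
  event#1 t=0s outcome=F: state=CLOSED
  event#2 t=1s outcome=F: state=CLOSED
  event#3 t=5s outcome=S: state=CLOSED
  event#4 t=7s outcome=S: state=CLOSED
  event#5 t=11s outcome=S: state=CLOSED
  event#6 t=12s outcome=S: state=CLOSED
  event#7 t=16s outcome=F: state=CLOSED
  event#8 t=18s outcome=F: state=CLOSED

Answer: CCCCCCCC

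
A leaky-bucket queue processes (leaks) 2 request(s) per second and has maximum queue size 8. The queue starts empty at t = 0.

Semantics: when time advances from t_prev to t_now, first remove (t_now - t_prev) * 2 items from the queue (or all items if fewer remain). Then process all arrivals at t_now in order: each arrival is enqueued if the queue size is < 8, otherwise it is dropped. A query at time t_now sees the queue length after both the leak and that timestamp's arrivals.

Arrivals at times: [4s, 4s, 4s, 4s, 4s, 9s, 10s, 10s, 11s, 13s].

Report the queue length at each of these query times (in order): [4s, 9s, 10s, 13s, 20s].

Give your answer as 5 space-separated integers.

Answer: 5 1 2 1 0

Derivation:
Queue lengths at query times:
  query t=4s: backlog = 5
  query t=9s: backlog = 1
  query t=10s: backlog = 2
  query t=13s: backlog = 1
  query t=20s: backlog = 0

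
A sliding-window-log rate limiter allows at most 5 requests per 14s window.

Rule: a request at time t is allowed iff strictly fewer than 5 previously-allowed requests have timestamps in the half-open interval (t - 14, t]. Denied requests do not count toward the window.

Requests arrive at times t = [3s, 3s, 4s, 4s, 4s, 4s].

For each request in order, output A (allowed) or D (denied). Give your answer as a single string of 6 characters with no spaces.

Answer: AAAAAD

Derivation:
Tracking allowed requests in the window:
  req#1 t=3s: ALLOW
  req#2 t=3s: ALLOW
  req#3 t=4s: ALLOW
  req#4 t=4s: ALLOW
  req#5 t=4s: ALLOW
  req#6 t=4s: DENY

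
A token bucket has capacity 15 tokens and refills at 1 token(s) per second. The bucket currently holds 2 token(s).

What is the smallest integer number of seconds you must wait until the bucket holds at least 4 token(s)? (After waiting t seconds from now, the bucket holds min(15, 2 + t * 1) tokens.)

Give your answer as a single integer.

Need 2 + t * 1 >= 4, so t >= 2/1.
Smallest integer t = ceil(2/1) = 2.

Answer: 2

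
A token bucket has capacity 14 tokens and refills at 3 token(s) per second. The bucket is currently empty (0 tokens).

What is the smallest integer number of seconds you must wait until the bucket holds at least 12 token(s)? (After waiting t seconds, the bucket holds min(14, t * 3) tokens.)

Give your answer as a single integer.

Answer: 4

Derivation:
Need t * 3 >= 12, so t >= 12/3.
Smallest integer t = ceil(12/3) = 4.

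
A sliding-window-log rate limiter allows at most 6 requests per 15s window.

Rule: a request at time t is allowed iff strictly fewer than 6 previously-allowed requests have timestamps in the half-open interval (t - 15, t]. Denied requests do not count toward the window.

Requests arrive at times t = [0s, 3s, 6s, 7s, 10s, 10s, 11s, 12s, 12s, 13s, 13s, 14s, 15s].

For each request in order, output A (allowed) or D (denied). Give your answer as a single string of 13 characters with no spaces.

Answer: AAAAAADDDDDDA

Derivation:
Tracking allowed requests in the window:
  req#1 t=0s: ALLOW
  req#2 t=3s: ALLOW
  req#3 t=6s: ALLOW
  req#4 t=7s: ALLOW
  req#5 t=10s: ALLOW
  req#6 t=10s: ALLOW
  req#7 t=11s: DENY
  req#8 t=12s: DENY
  req#9 t=12s: DENY
  req#10 t=13s: DENY
  req#11 t=13s: DENY
  req#12 t=14s: DENY
  req#13 t=15s: ALLOW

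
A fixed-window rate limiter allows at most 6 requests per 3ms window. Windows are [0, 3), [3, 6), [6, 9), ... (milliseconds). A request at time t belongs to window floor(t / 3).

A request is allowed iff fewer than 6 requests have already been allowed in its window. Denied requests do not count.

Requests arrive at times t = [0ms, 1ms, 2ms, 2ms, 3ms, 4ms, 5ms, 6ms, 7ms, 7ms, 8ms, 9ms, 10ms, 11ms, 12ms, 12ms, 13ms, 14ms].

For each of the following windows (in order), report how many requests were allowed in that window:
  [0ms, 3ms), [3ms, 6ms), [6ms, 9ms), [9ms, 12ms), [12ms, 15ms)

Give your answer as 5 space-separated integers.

Answer: 4 3 4 3 4

Derivation:
Processing requests:
  req#1 t=0ms (window 0): ALLOW
  req#2 t=1ms (window 0): ALLOW
  req#3 t=2ms (window 0): ALLOW
  req#4 t=2ms (window 0): ALLOW
  req#5 t=3ms (window 1): ALLOW
  req#6 t=4ms (window 1): ALLOW
  req#7 t=5ms (window 1): ALLOW
  req#8 t=6ms (window 2): ALLOW
  req#9 t=7ms (window 2): ALLOW
  req#10 t=7ms (window 2): ALLOW
  req#11 t=8ms (window 2): ALLOW
  req#12 t=9ms (window 3): ALLOW
  req#13 t=10ms (window 3): ALLOW
  req#14 t=11ms (window 3): ALLOW
  req#15 t=12ms (window 4): ALLOW
  req#16 t=12ms (window 4): ALLOW
  req#17 t=13ms (window 4): ALLOW
  req#18 t=14ms (window 4): ALLOW

Allowed counts by window: 4 3 4 3 4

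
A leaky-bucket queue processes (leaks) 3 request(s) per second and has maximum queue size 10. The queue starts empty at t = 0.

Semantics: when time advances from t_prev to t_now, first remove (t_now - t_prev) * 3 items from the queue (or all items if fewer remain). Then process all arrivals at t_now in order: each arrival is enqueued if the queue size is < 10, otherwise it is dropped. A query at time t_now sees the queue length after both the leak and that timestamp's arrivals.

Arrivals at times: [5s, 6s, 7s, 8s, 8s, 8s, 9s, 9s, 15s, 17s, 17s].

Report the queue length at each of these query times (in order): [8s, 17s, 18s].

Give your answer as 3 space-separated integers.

Queue lengths at query times:
  query t=8s: backlog = 3
  query t=17s: backlog = 2
  query t=18s: backlog = 0

Answer: 3 2 0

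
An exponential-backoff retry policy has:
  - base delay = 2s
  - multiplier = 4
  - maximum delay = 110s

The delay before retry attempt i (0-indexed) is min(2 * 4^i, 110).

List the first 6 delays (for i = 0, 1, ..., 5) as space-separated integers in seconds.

Answer: 2 8 32 110 110 110

Derivation:
Computing each delay:
  i=0: min(2*4^0, 110) = 2
  i=1: min(2*4^1, 110) = 8
  i=2: min(2*4^2, 110) = 32
  i=3: min(2*4^3, 110) = 110
  i=4: min(2*4^4, 110) = 110
  i=5: min(2*4^5, 110) = 110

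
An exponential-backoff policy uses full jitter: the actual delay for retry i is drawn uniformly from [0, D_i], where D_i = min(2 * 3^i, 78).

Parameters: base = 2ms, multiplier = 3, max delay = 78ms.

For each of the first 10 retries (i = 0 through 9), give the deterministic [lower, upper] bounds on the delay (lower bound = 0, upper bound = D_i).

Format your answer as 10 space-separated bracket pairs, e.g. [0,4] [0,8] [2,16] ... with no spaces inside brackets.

Answer: [0,2] [0,6] [0,18] [0,54] [0,78] [0,78] [0,78] [0,78] [0,78] [0,78]

Derivation:
Computing bounds per retry:
  i=0: D_i=min(2*3^0,78)=2, bounds=[0,2]
  i=1: D_i=min(2*3^1,78)=6, bounds=[0,6]
  i=2: D_i=min(2*3^2,78)=18, bounds=[0,18]
  i=3: D_i=min(2*3^3,78)=54, bounds=[0,54]
  i=4: D_i=min(2*3^4,78)=78, bounds=[0,78]
  i=5: D_i=min(2*3^5,78)=78, bounds=[0,78]
  i=6: D_i=min(2*3^6,78)=78, bounds=[0,78]
  i=7: D_i=min(2*3^7,78)=78, bounds=[0,78]
  i=8: D_i=min(2*3^8,78)=78, bounds=[0,78]
  i=9: D_i=min(2*3^9,78)=78, bounds=[0,78]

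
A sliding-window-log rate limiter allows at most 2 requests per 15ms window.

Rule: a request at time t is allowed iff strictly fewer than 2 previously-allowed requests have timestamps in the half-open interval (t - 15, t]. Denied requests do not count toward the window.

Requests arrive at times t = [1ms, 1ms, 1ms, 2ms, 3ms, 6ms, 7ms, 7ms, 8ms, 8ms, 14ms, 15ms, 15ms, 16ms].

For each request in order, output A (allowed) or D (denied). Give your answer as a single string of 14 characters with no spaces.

Answer: AADDDDDDDDDDDA

Derivation:
Tracking allowed requests in the window:
  req#1 t=1ms: ALLOW
  req#2 t=1ms: ALLOW
  req#3 t=1ms: DENY
  req#4 t=2ms: DENY
  req#5 t=3ms: DENY
  req#6 t=6ms: DENY
  req#7 t=7ms: DENY
  req#8 t=7ms: DENY
  req#9 t=8ms: DENY
  req#10 t=8ms: DENY
  req#11 t=14ms: DENY
  req#12 t=15ms: DENY
  req#13 t=15ms: DENY
  req#14 t=16ms: ALLOW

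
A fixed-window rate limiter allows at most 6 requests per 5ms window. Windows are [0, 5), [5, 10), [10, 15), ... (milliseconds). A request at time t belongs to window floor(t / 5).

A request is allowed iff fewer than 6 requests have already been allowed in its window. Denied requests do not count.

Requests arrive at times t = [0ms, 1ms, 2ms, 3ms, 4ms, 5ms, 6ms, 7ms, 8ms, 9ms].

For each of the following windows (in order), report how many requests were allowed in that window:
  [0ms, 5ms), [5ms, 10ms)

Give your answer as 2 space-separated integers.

Processing requests:
  req#1 t=0ms (window 0): ALLOW
  req#2 t=1ms (window 0): ALLOW
  req#3 t=2ms (window 0): ALLOW
  req#4 t=3ms (window 0): ALLOW
  req#5 t=4ms (window 0): ALLOW
  req#6 t=5ms (window 1): ALLOW
  req#7 t=6ms (window 1): ALLOW
  req#8 t=7ms (window 1): ALLOW
  req#9 t=8ms (window 1): ALLOW
  req#10 t=9ms (window 1): ALLOW

Allowed counts by window: 5 5

Answer: 5 5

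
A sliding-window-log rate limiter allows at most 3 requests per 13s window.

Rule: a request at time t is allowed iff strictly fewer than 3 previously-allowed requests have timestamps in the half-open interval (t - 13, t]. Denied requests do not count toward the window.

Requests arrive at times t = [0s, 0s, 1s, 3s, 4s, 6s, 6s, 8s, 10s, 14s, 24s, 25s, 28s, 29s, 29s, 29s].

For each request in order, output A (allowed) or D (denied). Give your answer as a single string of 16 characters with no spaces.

Answer: AAADDDDDDAAAADDD

Derivation:
Tracking allowed requests in the window:
  req#1 t=0s: ALLOW
  req#2 t=0s: ALLOW
  req#3 t=1s: ALLOW
  req#4 t=3s: DENY
  req#5 t=4s: DENY
  req#6 t=6s: DENY
  req#7 t=6s: DENY
  req#8 t=8s: DENY
  req#9 t=10s: DENY
  req#10 t=14s: ALLOW
  req#11 t=24s: ALLOW
  req#12 t=25s: ALLOW
  req#13 t=28s: ALLOW
  req#14 t=29s: DENY
  req#15 t=29s: DENY
  req#16 t=29s: DENY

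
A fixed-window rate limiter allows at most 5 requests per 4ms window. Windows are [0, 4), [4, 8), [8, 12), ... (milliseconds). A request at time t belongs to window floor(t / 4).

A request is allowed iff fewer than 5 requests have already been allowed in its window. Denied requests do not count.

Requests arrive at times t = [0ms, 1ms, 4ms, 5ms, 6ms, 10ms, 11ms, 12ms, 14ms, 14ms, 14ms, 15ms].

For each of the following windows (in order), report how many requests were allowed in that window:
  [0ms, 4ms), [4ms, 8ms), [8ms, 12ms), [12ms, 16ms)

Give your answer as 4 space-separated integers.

Processing requests:
  req#1 t=0ms (window 0): ALLOW
  req#2 t=1ms (window 0): ALLOW
  req#3 t=4ms (window 1): ALLOW
  req#4 t=5ms (window 1): ALLOW
  req#5 t=6ms (window 1): ALLOW
  req#6 t=10ms (window 2): ALLOW
  req#7 t=11ms (window 2): ALLOW
  req#8 t=12ms (window 3): ALLOW
  req#9 t=14ms (window 3): ALLOW
  req#10 t=14ms (window 3): ALLOW
  req#11 t=14ms (window 3): ALLOW
  req#12 t=15ms (window 3): ALLOW

Allowed counts by window: 2 3 2 5

Answer: 2 3 2 5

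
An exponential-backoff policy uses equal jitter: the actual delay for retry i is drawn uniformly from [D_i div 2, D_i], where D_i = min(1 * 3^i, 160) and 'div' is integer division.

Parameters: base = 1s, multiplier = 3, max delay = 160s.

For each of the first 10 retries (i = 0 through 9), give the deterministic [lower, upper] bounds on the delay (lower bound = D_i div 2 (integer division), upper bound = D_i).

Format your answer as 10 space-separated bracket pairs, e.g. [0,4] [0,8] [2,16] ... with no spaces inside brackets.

Answer: [0,1] [1,3] [4,9] [13,27] [40,81] [80,160] [80,160] [80,160] [80,160] [80,160]

Derivation:
Computing bounds per retry:
  i=0: D_i=min(1*3^0,160)=1, bounds=[0,1]
  i=1: D_i=min(1*3^1,160)=3, bounds=[1,3]
  i=2: D_i=min(1*3^2,160)=9, bounds=[4,9]
  i=3: D_i=min(1*3^3,160)=27, bounds=[13,27]
  i=4: D_i=min(1*3^4,160)=81, bounds=[40,81]
  i=5: D_i=min(1*3^5,160)=160, bounds=[80,160]
  i=6: D_i=min(1*3^6,160)=160, bounds=[80,160]
  i=7: D_i=min(1*3^7,160)=160, bounds=[80,160]
  i=8: D_i=min(1*3^8,160)=160, bounds=[80,160]
  i=9: D_i=min(1*3^9,160)=160, bounds=[80,160]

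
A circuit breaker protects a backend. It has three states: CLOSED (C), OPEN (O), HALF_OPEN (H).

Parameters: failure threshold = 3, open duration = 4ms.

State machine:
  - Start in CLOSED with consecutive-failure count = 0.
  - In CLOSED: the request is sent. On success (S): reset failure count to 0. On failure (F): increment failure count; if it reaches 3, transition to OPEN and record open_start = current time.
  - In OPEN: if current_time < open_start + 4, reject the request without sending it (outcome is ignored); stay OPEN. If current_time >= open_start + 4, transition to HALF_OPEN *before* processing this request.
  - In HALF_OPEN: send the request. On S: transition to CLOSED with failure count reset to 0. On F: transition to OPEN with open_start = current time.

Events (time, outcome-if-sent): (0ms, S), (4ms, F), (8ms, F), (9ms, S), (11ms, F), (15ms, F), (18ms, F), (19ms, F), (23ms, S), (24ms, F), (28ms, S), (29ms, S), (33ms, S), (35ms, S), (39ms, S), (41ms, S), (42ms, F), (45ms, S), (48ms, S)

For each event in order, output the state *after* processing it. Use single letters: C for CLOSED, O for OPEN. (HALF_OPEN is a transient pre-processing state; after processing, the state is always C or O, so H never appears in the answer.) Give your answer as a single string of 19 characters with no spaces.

State after each event:
  event#1 t=0ms outcome=S: state=CLOSED
  event#2 t=4ms outcome=F: state=CLOSED
  event#3 t=8ms outcome=F: state=CLOSED
  event#4 t=9ms outcome=S: state=CLOSED
  event#5 t=11ms outcome=F: state=CLOSED
  event#6 t=15ms outcome=F: state=CLOSED
  event#7 t=18ms outcome=F: state=OPEN
  event#8 t=19ms outcome=F: state=OPEN
  event#9 t=23ms outcome=S: state=CLOSED
  event#10 t=24ms outcome=F: state=CLOSED
  event#11 t=28ms outcome=S: state=CLOSED
  event#12 t=29ms outcome=S: state=CLOSED
  event#13 t=33ms outcome=S: state=CLOSED
  event#14 t=35ms outcome=S: state=CLOSED
  event#15 t=39ms outcome=S: state=CLOSED
  event#16 t=41ms outcome=S: state=CLOSED
  event#17 t=42ms outcome=F: state=CLOSED
  event#18 t=45ms outcome=S: state=CLOSED
  event#19 t=48ms outcome=S: state=CLOSED

Answer: CCCCCCOOCCCCCCCCCCC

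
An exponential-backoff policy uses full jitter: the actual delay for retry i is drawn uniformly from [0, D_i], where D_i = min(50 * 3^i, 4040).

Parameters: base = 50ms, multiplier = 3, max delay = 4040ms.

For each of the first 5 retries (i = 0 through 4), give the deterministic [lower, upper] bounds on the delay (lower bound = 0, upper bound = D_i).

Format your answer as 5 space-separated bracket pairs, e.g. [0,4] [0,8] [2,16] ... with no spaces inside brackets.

Answer: [0,50] [0,150] [0,450] [0,1350] [0,4040]

Derivation:
Computing bounds per retry:
  i=0: D_i=min(50*3^0,4040)=50, bounds=[0,50]
  i=1: D_i=min(50*3^1,4040)=150, bounds=[0,150]
  i=2: D_i=min(50*3^2,4040)=450, bounds=[0,450]
  i=3: D_i=min(50*3^3,4040)=1350, bounds=[0,1350]
  i=4: D_i=min(50*3^4,4040)=4040, bounds=[0,4040]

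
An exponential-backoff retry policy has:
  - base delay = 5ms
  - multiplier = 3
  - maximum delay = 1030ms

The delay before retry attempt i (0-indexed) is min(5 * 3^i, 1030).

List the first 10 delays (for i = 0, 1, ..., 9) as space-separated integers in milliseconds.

Computing each delay:
  i=0: min(5*3^0, 1030) = 5
  i=1: min(5*3^1, 1030) = 15
  i=2: min(5*3^2, 1030) = 45
  i=3: min(5*3^3, 1030) = 135
  i=4: min(5*3^4, 1030) = 405
  i=5: min(5*3^5, 1030) = 1030
  i=6: min(5*3^6, 1030) = 1030
  i=7: min(5*3^7, 1030) = 1030
  i=8: min(5*3^8, 1030) = 1030
  i=9: min(5*3^9, 1030) = 1030

Answer: 5 15 45 135 405 1030 1030 1030 1030 1030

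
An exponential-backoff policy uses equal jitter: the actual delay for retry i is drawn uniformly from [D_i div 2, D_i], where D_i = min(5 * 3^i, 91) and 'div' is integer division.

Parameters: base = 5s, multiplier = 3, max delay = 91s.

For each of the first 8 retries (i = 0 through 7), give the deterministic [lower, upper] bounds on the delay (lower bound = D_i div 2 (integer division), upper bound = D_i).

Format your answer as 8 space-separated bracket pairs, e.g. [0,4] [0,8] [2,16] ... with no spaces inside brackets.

Computing bounds per retry:
  i=0: D_i=min(5*3^0,91)=5, bounds=[2,5]
  i=1: D_i=min(5*3^1,91)=15, bounds=[7,15]
  i=2: D_i=min(5*3^2,91)=45, bounds=[22,45]
  i=3: D_i=min(5*3^3,91)=91, bounds=[45,91]
  i=4: D_i=min(5*3^4,91)=91, bounds=[45,91]
  i=5: D_i=min(5*3^5,91)=91, bounds=[45,91]
  i=6: D_i=min(5*3^6,91)=91, bounds=[45,91]
  i=7: D_i=min(5*3^7,91)=91, bounds=[45,91]

Answer: [2,5] [7,15] [22,45] [45,91] [45,91] [45,91] [45,91] [45,91]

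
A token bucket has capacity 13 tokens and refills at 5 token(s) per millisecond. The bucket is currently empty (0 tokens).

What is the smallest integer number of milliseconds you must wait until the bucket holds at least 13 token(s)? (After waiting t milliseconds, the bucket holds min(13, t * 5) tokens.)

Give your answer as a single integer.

Need t * 5 >= 13, so t >= 13/5.
Smallest integer t = ceil(13/5) = 3.

Answer: 3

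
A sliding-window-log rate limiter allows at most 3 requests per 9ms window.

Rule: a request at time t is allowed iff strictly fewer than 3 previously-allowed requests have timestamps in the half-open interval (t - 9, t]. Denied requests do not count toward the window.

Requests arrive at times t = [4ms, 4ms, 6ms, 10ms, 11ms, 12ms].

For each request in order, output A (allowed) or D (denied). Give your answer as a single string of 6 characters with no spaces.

Tracking allowed requests in the window:
  req#1 t=4ms: ALLOW
  req#2 t=4ms: ALLOW
  req#3 t=6ms: ALLOW
  req#4 t=10ms: DENY
  req#5 t=11ms: DENY
  req#6 t=12ms: DENY

Answer: AAADDD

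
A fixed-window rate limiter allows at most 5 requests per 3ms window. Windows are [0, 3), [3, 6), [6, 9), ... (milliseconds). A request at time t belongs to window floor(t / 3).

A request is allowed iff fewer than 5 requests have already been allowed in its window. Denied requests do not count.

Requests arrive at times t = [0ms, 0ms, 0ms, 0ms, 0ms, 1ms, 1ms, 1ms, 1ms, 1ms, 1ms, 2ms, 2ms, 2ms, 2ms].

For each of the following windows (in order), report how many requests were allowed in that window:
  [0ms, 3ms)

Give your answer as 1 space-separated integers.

Answer: 5

Derivation:
Processing requests:
  req#1 t=0ms (window 0): ALLOW
  req#2 t=0ms (window 0): ALLOW
  req#3 t=0ms (window 0): ALLOW
  req#4 t=0ms (window 0): ALLOW
  req#5 t=0ms (window 0): ALLOW
  req#6 t=1ms (window 0): DENY
  req#7 t=1ms (window 0): DENY
  req#8 t=1ms (window 0): DENY
  req#9 t=1ms (window 0): DENY
  req#10 t=1ms (window 0): DENY
  req#11 t=1ms (window 0): DENY
  req#12 t=2ms (window 0): DENY
  req#13 t=2ms (window 0): DENY
  req#14 t=2ms (window 0): DENY
  req#15 t=2ms (window 0): DENY

Allowed counts by window: 5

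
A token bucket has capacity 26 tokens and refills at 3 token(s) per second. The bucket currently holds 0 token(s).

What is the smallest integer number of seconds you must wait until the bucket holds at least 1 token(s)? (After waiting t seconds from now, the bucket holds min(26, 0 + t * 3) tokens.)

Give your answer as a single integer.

Need 0 + t * 3 >= 1, so t >= 1/3.
Smallest integer t = ceil(1/3) = 1.

Answer: 1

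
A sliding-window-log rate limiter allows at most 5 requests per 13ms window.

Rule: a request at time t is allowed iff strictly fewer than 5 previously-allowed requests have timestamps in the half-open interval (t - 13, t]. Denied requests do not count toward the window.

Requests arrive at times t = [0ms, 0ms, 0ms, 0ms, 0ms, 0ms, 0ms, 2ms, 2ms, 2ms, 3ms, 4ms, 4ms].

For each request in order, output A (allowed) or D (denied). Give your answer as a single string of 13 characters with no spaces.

Answer: AAAAADDDDDDDD

Derivation:
Tracking allowed requests in the window:
  req#1 t=0ms: ALLOW
  req#2 t=0ms: ALLOW
  req#3 t=0ms: ALLOW
  req#4 t=0ms: ALLOW
  req#5 t=0ms: ALLOW
  req#6 t=0ms: DENY
  req#7 t=0ms: DENY
  req#8 t=2ms: DENY
  req#9 t=2ms: DENY
  req#10 t=2ms: DENY
  req#11 t=3ms: DENY
  req#12 t=4ms: DENY
  req#13 t=4ms: DENY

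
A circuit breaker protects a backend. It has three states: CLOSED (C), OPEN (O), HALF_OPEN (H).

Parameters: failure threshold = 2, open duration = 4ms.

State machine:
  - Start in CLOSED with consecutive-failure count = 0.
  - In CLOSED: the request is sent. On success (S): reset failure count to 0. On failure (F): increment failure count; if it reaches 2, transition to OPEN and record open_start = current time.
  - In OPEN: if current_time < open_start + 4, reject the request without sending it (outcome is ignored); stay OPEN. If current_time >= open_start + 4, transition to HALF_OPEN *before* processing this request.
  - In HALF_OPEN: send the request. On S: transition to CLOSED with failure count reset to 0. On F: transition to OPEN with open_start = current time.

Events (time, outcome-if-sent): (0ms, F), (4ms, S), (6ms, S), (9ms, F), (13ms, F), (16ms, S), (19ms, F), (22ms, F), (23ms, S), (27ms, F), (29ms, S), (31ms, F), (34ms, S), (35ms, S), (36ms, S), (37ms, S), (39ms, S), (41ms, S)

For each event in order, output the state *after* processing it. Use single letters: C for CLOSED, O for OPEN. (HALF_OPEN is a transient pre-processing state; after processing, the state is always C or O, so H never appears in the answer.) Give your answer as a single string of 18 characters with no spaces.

State after each event:
  event#1 t=0ms outcome=F: state=CLOSED
  event#2 t=4ms outcome=S: state=CLOSED
  event#3 t=6ms outcome=S: state=CLOSED
  event#4 t=9ms outcome=F: state=CLOSED
  event#5 t=13ms outcome=F: state=OPEN
  event#6 t=16ms outcome=S: state=OPEN
  event#7 t=19ms outcome=F: state=OPEN
  event#8 t=22ms outcome=F: state=OPEN
  event#9 t=23ms outcome=S: state=CLOSED
  event#10 t=27ms outcome=F: state=CLOSED
  event#11 t=29ms outcome=S: state=CLOSED
  event#12 t=31ms outcome=F: state=CLOSED
  event#13 t=34ms outcome=S: state=CLOSED
  event#14 t=35ms outcome=S: state=CLOSED
  event#15 t=36ms outcome=S: state=CLOSED
  event#16 t=37ms outcome=S: state=CLOSED
  event#17 t=39ms outcome=S: state=CLOSED
  event#18 t=41ms outcome=S: state=CLOSED

Answer: CCCCOOOOCCCCCCCCCC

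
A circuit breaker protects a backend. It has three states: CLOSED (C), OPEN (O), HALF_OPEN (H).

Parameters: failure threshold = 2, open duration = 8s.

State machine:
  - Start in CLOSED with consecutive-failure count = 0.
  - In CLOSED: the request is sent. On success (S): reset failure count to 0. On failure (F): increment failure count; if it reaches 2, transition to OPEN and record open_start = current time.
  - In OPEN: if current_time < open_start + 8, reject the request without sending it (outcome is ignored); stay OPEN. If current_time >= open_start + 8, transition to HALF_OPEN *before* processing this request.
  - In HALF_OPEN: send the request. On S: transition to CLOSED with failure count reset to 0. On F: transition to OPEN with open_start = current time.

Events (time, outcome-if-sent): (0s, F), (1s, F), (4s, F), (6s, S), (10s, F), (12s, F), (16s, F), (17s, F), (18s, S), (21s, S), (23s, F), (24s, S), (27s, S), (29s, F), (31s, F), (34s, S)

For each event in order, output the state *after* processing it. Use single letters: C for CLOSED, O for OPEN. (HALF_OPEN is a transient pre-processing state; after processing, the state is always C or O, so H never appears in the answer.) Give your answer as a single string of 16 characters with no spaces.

Answer: COOOOOOOCCCCCCOO

Derivation:
State after each event:
  event#1 t=0s outcome=F: state=CLOSED
  event#2 t=1s outcome=F: state=OPEN
  event#3 t=4s outcome=F: state=OPEN
  event#4 t=6s outcome=S: state=OPEN
  event#5 t=10s outcome=F: state=OPEN
  event#6 t=12s outcome=F: state=OPEN
  event#7 t=16s outcome=F: state=OPEN
  event#8 t=17s outcome=F: state=OPEN
  event#9 t=18s outcome=S: state=CLOSED
  event#10 t=21s outcome=S: state=CLOSED
  event#11 t=23s outcome=F: state=CLOSED
  event#12 t=24s outcome=S: state=CLOSED
  event#13 t=27s outcome=S: state=CLOSED
  event#14 t=29s outcome=F: state=CLOSED
  event#15 t=31s outcome=F: state=OPEN
  event#16 t=34s outcome=S: state=OPEN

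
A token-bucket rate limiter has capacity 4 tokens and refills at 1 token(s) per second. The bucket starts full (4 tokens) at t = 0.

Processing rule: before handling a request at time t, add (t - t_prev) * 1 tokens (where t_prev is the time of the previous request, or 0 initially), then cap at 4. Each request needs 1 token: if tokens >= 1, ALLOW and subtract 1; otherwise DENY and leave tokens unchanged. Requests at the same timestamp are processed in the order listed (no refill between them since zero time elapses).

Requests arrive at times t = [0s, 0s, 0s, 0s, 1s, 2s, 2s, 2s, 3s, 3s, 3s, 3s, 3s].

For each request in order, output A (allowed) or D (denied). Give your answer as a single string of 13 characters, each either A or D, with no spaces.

Answer: AAAAAADDADDDD

Derivation:
Simulating step by step:
  req#1 t=0s: ALLOW
  req#2 t=0s: ALLOW
  req#3 t=0s: ALLOW
  req#4 t=0s: ALLOW
  req#5 t=1s: ALLOW
  req#6 t=2s: ALLOW
  req#7 t=2s: DENY
  req#8 t=2s: DENY
  req#9 t=3s: ALLOW
  req#10 t=3s: DENY
  req#11 t=3s: DENY
  req#12 t=3s: DENY
  req#13 t=3s: DENY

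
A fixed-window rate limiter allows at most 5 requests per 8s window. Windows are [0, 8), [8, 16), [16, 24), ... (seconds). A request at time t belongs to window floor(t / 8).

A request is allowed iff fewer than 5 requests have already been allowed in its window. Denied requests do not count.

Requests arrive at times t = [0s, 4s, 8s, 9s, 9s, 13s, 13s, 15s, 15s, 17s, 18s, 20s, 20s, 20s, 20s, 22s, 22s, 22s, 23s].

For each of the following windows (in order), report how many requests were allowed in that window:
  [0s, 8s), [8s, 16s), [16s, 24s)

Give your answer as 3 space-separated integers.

Processing requests:
  req#1 t=0s (window 0): ALLOW
  req#2 t=4s (window 0): ALLOW
  req#3 t=8s (window 1): ALLOW
  req#4 t=9s (window 1): ALLOW
  req#5 t=9s (window 1): ALLOW
  req#6 t=13s (window 1): ALLOW
  req#7 t=13s (window 1): ALLOW
  req#8 t=15s (window 1): DENY
  req#9 t=15s (window 1): DENY
  req#10 t=17s (window 2): ALLOW
  req#11 t=18s (window 2): ALLOW
  req#12 t=20s (window 2): ALLOW
  req#13 t=20s (window 2): ALLOW
  req#14 t=20s (window 2): ALLOW
  req#15 t=20s (window 2): DENY
  req#16 t=22s (window 2): DENY
  req#17 t=22s (window 2): DENY
  req#18 t=22s (window 2): DENY
  req#19 t=23s (window 2): DENY

Allowed counts by window: 2 5 5

Answer: 2 5 5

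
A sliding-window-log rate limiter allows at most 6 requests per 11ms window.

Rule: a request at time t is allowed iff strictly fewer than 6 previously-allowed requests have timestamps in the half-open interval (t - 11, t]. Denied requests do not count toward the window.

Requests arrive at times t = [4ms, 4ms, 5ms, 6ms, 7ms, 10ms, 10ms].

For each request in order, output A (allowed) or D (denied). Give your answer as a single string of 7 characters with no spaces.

Tracking allowed requests in the window:
  req#1 t=4ms: ALLOW
  req#2 t=4ms: ALLOW
  req#3 t=5ms: ALLOW
  req#4 t=6ms: ALLOW
  req#5 t=7ms: ALLOW
  req#6 t=10ms: ALLOW
  req#7 t=10ms: DENY

Answer: AAAAAAD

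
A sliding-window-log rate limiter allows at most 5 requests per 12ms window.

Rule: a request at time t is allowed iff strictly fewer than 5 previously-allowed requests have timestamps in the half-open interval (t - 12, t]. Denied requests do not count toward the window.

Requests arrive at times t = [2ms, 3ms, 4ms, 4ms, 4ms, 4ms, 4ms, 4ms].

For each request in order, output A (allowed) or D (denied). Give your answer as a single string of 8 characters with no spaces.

Answer: AAAAADDD

Derivation:
Tracking allowed requests in the window:
  req#1 t=2ms: ALLOW
  req#2 t=3ms: ALLOW
  req#3 t=4ms: ALLOW
  req#4 t=4ms: ALLOW
  req#5 t=4ms: ALLOW
  req#6 t=4ms: DENY
  req#7 t=4ms: DENY
  req#8 t=4ms: DENY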